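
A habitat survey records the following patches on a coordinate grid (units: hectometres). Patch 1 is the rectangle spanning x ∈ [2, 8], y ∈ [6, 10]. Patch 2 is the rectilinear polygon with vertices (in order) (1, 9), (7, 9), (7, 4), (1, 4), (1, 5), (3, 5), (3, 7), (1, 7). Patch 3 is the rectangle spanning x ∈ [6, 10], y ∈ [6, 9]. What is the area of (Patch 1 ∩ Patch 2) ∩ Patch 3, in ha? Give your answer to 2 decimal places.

The region (Patch 1 ∩ Patch 2) ∩ Patch 3 is the polygon with vertices (7,9), (7,6), (6,6), (6,9).
By the shoelace formula its area is 3.00.

3.00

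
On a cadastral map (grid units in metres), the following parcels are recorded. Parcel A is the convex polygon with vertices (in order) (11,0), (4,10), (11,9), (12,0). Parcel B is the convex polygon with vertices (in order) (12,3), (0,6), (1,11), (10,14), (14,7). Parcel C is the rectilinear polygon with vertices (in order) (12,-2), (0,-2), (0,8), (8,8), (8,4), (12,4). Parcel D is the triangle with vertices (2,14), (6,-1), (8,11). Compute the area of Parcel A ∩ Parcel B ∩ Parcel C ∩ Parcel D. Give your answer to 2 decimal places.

2.54

The intersection is the polygon with vertices (7.5,8), (7.096,5.577), (5.4,8).
By the shoelace formula its area is 2.54.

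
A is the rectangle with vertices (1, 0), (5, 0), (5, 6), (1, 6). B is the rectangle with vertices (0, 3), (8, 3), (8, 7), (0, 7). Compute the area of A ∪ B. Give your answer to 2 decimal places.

By inclusion–exclusion:
Individual areas: |A| = 24, |B| = 32.
|A∩B|: x∈[1,5], y∈[3,6] → 4·3 = 12.
|A ∪ B| = 56 − 12 = 44.00.

44.00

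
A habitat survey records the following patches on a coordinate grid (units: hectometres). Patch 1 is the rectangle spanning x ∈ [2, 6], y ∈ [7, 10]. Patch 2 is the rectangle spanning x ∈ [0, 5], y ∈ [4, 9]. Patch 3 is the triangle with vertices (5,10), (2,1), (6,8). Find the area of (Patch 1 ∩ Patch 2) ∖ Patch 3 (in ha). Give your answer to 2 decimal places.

|Patch 1 ∩ Patch 2| = 6.
|(Patch 1 ∩ Patch 2) ∩ Patch 3| = 1.3333.
|(Patch 1 ∩ Patch 2) ∖ Patch 3| = 6 − 1.3333 = 4.67.

4.67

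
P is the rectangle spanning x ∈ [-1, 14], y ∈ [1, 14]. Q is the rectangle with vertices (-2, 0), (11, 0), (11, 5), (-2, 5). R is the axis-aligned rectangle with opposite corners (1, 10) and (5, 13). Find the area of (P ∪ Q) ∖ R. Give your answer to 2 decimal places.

|P ∪ Q| = 212.
|(P ∪ Q) ∩ R| = 12.
|(P ∪ Q) ∖ R| = 212 − 12 = 200.00.

200.00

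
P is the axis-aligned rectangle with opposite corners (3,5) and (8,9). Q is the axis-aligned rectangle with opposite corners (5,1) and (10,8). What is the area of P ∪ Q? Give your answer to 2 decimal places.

46.00

By inclusion–exclusion:
Individual areas: |P| = 20, |Q| = 35.
|P∩Q|: x∈[5,8], y∈[5,8] → 3·3 = 9.
|P ∪ Q| = 55 − 9 = 46.00.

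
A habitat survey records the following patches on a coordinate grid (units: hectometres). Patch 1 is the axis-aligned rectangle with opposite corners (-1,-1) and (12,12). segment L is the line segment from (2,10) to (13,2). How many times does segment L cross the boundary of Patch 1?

The segment meets the boundary at (12,2.727).

1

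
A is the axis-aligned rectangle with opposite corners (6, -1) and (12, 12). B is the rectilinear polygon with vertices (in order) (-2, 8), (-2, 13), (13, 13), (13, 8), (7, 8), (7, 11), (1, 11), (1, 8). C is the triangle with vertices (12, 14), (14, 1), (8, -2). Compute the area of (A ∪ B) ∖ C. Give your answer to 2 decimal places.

|A ∪ B| = 114.
|(A ∪ B) ∩ C| = 29.6923.
|(A ∪ B) ∖ C| = 114 − 29.6923 = 84.31.

84.31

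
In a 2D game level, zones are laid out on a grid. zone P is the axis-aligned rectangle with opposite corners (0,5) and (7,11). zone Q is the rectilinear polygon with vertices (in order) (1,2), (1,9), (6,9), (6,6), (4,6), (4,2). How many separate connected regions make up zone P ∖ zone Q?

zone P ∖ zone Q is a single connected region.

1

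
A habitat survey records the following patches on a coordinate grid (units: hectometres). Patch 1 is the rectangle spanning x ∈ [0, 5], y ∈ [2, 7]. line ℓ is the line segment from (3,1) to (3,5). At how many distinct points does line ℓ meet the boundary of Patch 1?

The segment meets the boundary at (3,2).

1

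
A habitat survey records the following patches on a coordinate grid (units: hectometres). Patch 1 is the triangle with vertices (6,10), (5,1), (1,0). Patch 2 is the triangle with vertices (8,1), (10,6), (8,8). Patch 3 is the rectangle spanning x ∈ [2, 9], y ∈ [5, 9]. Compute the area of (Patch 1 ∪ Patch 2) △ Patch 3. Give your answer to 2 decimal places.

38.17

|Patch 1 ∪ Patch 2| = 24.5.
|(Patch 1 ∪ Patch 2) ∩ Patch 3| = 7.1667.
|(Patch 1 ∪ Patch 2) △ Patch 3| = 24.5 + 28 − 14.3333 = 38.17.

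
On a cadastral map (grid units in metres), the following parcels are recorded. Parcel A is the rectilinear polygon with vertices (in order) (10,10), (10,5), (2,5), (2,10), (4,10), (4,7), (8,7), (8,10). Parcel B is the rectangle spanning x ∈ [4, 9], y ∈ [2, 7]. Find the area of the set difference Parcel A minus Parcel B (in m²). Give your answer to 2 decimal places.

|Parcel A| = 28, |Parcel A∩Parcel B| = 10.
|Parcel A ∖ Parcel B| = |Parcel A| − |Parcel A∩Parcel B| = 28 − 10 = 18.00.

18.00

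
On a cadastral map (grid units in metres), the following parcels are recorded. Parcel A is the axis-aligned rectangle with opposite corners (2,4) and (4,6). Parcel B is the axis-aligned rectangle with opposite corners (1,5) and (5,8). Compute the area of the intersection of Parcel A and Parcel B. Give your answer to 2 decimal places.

|Parcel A∩Parcel B|: x∈[2,4], y∈[5,6] → 2·1 = 2.

2.00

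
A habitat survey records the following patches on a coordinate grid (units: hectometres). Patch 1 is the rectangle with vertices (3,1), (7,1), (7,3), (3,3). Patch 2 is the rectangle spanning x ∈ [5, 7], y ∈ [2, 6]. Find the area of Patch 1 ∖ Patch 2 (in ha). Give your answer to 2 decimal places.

6.00

|Patch 1∩Patch 2|: x∈[5,7], y∈[2,3] → 2·1 = 2.
|Patch 1| = 8.
|Patch 1 ∖ Patch 2| = |Patch 1| − |Patch 1∩Patch 2| = 8 − 2 = 6.00.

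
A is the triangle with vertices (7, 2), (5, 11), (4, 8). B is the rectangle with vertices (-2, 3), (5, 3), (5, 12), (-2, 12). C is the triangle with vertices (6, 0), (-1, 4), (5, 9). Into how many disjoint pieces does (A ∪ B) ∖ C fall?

(A ∪ B) ∖ C is a single connected region.

1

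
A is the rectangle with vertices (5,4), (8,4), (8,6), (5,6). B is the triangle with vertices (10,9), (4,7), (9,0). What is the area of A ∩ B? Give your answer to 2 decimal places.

5.09

The intersection is the polygon with vertices (5,6), (8,6), (8,4), (6.143,4), (5,5.6).
By the shoelace formula its area is 5.09.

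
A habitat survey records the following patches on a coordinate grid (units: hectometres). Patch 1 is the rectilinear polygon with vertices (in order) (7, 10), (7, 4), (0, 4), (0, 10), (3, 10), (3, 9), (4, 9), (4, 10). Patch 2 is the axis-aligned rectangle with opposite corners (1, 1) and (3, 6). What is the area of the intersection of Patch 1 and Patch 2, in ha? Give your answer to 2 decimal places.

4.00

The intersection is the polygon with vertices (1,4), (1,6), (3,6), (3,4).
By the shoelace formula its area is 4.00.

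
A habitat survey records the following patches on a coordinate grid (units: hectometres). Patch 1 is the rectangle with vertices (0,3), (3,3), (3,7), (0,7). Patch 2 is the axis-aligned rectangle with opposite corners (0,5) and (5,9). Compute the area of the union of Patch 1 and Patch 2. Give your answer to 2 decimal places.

By inclusion–exclusion:
Individual areas: |Patch 1| = 12, |Patch 2| = 20.
|Patch 1∩Patch 2|: x∈[0,3], y∈[5,7] → 3·2 = 6.
|Patch 1 ∪ Patch 2| = 32 − 6 = 26.00.

26.00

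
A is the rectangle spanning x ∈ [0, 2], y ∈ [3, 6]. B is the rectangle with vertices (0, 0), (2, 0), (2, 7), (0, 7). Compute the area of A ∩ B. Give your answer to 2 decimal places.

|A∩B|: x∈[0,2], y∈[3,6] → 2·3 = 6.

6.00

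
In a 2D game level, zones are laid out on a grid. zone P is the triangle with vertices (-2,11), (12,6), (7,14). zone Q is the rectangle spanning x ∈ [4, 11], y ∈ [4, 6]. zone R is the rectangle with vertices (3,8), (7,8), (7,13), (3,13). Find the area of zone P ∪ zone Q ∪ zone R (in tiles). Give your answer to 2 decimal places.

By inclusion–exclusion:
Individual areas: |zone P| = 43.5, |zone Q| = 14, |zone R| = 20.
|zone P∩zone Q| = 0.
|zone P∩zone R| = 17.769.
|zone Q∩zone R| = 0 (no overlap).
|zone P∩zone Q∩zone R| = 0.
|zone P ∪ zone Q ∪ zone R| = 77.5 − 17.769 + 0 = 59.73.

59.73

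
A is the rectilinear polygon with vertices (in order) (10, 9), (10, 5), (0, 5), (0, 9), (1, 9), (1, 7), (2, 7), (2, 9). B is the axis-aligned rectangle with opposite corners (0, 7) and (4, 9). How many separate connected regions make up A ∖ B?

A ∖ B is a single connected region.

1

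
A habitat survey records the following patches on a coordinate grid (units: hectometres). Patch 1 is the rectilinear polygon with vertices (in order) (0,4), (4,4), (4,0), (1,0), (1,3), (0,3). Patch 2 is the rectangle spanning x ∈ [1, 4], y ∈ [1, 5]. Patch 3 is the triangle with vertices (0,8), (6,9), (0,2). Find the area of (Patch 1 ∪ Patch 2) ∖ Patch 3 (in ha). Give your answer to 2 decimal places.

|Patch 1 ∪ Patch 2| = 16.
|(Patch 1 ∪ Patch 2) ∩ Patch 3| = 2.4286.
|(Patch 1 ∪ Patch 2) ∖ Patch 3| = 16 − 2.4286 = 13.57.

13.57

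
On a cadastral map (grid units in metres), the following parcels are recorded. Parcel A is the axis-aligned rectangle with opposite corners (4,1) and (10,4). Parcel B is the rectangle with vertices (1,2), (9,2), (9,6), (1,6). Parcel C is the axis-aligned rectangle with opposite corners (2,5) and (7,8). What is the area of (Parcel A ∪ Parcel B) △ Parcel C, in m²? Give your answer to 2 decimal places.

|Parcel A ∪ Parcel B| = 40.
|(Parcel A ∪ Parcel B) ∩ Parcel C| = 5.
|(Parcel A ∪ Parcel B) △ Parcel C| = 40 + 15 − 10 = 45.00.

45.00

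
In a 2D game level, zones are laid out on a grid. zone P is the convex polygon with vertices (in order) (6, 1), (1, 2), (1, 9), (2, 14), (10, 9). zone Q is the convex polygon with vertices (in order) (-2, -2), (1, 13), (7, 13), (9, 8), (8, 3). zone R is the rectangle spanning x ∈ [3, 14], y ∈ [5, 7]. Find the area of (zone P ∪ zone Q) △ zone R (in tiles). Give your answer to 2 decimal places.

|zone P ∪ zone Q| = 109.131.
|(zone P ∪ zone Q) ∩ zone R| = 11.2667.
|(zone P ∪ zone Q) △ zone R| = 109.131 + 22 − 22.5333 = 108.60.

108.60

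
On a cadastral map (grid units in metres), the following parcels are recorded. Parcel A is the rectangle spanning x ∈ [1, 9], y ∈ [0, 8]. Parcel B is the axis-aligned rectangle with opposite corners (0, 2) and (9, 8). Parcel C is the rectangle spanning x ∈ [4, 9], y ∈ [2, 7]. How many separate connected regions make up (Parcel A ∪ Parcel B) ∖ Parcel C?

(Parcel A ∪ Parcel B) ∖ Parcel C is a single connected region.

1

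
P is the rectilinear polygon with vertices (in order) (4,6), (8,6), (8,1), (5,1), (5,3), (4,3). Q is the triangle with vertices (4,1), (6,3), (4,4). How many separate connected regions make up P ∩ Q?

P ∩ Q is a single connected region.

1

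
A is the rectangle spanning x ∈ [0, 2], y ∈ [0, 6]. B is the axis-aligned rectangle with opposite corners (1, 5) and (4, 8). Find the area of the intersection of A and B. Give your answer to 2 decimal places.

|A∩B|: x∈[1,2], y∈[5,6] → 1·1 = 1.

1.00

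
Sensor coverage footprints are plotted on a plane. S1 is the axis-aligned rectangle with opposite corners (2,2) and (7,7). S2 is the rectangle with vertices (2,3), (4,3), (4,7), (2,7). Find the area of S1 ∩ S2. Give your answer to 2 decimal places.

8.00

|S1∩S2|: x∈[2,4], y∈[3,7] → 2·4 = 8.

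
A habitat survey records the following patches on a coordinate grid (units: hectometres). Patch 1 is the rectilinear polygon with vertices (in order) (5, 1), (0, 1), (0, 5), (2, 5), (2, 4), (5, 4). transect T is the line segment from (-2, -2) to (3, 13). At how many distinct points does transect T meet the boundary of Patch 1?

2

The segment meets the boundary at (0.333,5), (0,4).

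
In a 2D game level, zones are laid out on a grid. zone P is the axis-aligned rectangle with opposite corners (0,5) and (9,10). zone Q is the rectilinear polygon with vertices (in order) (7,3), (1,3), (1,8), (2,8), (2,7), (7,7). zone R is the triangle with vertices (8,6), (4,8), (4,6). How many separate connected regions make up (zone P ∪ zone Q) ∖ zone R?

1

(zone P ∪ zone Q) ∖ zone R is a single connected region.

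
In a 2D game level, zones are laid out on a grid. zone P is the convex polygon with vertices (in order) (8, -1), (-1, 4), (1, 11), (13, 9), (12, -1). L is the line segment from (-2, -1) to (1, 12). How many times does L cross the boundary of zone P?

The segment meets the boundary at (-0.2,6.8), (-0.864,3.924).

2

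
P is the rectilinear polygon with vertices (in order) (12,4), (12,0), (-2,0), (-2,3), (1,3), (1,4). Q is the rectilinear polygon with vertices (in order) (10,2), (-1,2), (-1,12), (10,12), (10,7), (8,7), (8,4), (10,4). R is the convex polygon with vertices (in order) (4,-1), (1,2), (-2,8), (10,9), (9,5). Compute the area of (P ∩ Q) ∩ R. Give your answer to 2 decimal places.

12.92

The region (P ∩ Q) ∩ R is the polygon with vertices (1,4), (8,4), (8.167,4), (6.5,2), (1,2), (0.5,3), (1,3).
By the shoelace formula its area is 12.92.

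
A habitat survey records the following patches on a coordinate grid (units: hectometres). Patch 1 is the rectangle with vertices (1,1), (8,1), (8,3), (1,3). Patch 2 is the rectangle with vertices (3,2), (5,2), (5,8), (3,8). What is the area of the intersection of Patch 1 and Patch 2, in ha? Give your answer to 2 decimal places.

2.00

|Patch 1∩Patch 2|: x∈[3,5], y∈[2,3] → 2·1 = 2.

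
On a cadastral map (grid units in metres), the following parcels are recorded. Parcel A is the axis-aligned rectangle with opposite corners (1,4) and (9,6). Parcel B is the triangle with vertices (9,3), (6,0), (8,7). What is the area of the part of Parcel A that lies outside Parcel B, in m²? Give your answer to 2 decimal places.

13.86

|Parcel A| = 16, |Parcel A∩Parcel B| = 2.1429.
|Parcel A ∖ Parcel B| = |Parcel A| − |Parcel A∩Parcel B| = 16 − 2.1429 = 13.86.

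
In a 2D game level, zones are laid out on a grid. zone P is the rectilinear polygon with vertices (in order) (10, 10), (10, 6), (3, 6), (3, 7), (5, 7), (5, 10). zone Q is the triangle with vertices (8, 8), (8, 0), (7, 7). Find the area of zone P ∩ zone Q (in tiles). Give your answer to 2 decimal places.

1.43

The intersection is the polygon with vertices (7.143,6), (7,7), (8,8), (8,6).
By the shoelace formula its area is 1.43.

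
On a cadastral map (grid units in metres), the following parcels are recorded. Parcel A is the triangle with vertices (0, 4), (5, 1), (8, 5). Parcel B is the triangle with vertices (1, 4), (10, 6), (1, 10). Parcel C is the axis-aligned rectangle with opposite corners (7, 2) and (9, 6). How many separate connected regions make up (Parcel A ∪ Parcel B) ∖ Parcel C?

(Parcel A ∪ Parcel B) ∖ Parcel C is a single connected region.

1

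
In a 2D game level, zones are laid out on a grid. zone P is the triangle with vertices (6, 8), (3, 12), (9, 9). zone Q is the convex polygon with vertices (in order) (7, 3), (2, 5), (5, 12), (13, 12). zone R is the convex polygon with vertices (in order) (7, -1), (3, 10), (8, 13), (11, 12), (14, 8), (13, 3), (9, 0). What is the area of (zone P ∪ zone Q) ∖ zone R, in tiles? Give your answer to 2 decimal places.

9.76

|zone P ∪ zone Q| = 57.3734.
|(zone P ∪ zone Q) ∩ zone R| = 47.6149.
|(zone P ∪ zone Q) ∖ zone R| = 57.3734 − 47.6149 = 9.76.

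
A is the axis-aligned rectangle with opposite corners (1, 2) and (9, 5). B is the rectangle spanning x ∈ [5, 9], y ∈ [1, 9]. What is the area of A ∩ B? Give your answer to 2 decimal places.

|A∩B|: x∈[5,9], y∈[2,5] → 4·3 = 12.

12.00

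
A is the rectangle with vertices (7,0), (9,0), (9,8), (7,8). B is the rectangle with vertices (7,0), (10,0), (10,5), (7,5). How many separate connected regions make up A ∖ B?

A ∖ B is a single connected region.

1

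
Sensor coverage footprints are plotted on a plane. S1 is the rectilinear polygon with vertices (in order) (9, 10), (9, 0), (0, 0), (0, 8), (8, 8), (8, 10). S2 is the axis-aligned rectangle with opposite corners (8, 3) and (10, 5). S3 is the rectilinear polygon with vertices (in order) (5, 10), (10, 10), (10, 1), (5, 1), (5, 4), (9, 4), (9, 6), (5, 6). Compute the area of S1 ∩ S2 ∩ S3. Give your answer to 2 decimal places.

1.00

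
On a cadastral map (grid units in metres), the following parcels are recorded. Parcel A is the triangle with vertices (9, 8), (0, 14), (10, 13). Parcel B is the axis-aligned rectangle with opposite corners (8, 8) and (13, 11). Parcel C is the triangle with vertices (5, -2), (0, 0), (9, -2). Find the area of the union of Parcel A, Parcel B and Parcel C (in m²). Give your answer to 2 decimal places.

By inclusion–exclusion:
Individual areas: |Parcel A| = 25.5, |Parcel B| = 15, |Parcel C| = 4.
|Parcel A∩Parcel B| = 3.5667.
|Parcel A∩Parcel C| = 0.
|Parcel B∩Parcel C| = 0.
|Parcel A∩Parcel B∩Parcel C| = 0.
|Parcel A ∪ Parcel B ∪ Parcel C| = 44.5 − 3.5667 + 0 = 40.93.

40.93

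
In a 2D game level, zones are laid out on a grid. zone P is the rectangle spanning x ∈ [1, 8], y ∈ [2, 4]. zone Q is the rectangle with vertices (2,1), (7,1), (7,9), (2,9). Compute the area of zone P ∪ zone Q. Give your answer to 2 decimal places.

By inclusion–exclusion:
Individual areas: |zone P| = 14, |zone Q| = 40.
|zone P∩zone Q|: x∈[2,7], y∈[2,4] → 5·2 = 10.
|zone P ∪ zone Q| = 54 − 10 = 44.00.

44.00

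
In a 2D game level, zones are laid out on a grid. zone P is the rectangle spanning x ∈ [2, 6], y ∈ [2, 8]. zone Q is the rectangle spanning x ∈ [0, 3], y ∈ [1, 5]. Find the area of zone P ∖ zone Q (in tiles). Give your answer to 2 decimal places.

|zone P∩zone Q|: x∈[2,3], y∈[2,5] → 1·3 = 3.
|zone P| = 24.
|zone P ∖ zone Q| = |zone P| − |zone P∩zone Q| = 24 − 3 = 21.00.

21.00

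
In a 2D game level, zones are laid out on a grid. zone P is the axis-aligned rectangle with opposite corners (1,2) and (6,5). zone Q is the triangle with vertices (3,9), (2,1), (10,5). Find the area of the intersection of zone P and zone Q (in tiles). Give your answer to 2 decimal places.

10.06

The intersection is the polygon with vertices (6,5), (6,3), (4,2), (2.125,2), (2.5,5).
By the shoelace formula its area is 10.06.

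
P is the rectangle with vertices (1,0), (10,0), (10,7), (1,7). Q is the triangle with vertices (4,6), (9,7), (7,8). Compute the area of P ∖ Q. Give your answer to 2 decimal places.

|P| = 63, |P∩Q| = 1.75.
|P ∖ Q| = |P| − |P∩Q| = 63 − 1.75 = 61.25.

61.25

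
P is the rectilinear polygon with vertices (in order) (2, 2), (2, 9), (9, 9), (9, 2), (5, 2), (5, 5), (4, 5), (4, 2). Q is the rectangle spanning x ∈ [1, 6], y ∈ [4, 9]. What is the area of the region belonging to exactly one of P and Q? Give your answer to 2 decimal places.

33.00

|P| = 46, |Q| = 25, |P∩Q| = 19.
|P △ Q| = |P| + |Q| − 2·|P∩Q| = 46 + 25 − 38 = 33.00.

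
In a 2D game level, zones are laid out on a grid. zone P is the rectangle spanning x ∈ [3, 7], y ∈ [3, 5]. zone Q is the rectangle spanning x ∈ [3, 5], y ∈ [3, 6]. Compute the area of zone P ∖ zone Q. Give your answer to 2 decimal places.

4.00

|zone P∩zone Q|: x∈[3,5], y∈[3,5] → 2·2 = 4.
|zone P| = 8.
|zone P ∖ zone Q| = |zone P| − |zone P∩zone Q| = 8 − 4 = 4.00.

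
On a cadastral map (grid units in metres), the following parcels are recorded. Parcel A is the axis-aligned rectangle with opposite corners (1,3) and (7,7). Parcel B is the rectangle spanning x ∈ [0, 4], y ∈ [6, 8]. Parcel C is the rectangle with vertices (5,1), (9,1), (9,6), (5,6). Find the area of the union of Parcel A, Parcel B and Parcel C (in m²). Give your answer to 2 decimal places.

By inclusion–exclusion:
Individual areas: |Parcel A| = 24, |Parcel B| = 8, |Parcel C| = 20.
|Parcel A∩Parcel B|: x∈[1,4], y∈[6,7] → 3·1 = 3.
|Parcel A∩Parcel C|: x∈[5,7], y∈[3,6] → 2·3 = 6.
|Parcel B∩Parcel C| = 0 (no overlap).
|Parcel A∩Parcel B∩Parcel C| = 0.
|Parcel A ∪ Parcel B ∪ Parcel C| = 52 − 9 + 0 = 43.00.

43.00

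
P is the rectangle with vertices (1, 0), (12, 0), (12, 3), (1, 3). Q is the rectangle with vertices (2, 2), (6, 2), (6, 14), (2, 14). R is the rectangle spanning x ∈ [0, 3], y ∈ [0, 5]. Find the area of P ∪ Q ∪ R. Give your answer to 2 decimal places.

By inclusion–exclusion:
Individual areas: |P| = 33, |Q| = 48, |R| = 15.
|P∩Q|: x∈[2,6], y∈[2,3] → 4·1 = 4.
|P∩R|: x∈[1,3], y∈[0,3] → 2·3 = 6.
|Q∩R|: x∈[2,3], y∈[2,5] → 1·3 = 3.
|P∩Q∩R| = 1.
|P ∪ Q ∪ R| = 96 − 13 + 1 = 84.00.

84.00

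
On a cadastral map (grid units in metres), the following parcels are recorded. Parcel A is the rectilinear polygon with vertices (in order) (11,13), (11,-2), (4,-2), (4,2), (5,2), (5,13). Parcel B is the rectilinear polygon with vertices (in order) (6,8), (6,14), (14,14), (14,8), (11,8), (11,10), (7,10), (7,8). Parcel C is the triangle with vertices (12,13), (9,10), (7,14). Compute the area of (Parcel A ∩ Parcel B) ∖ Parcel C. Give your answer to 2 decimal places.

10.75

|Parcel A ∩ Parcel B| = 17.
|(Parcel A ∩ Parcel B) ∩ Parcel C| = 6.25.
|(Parcel A ∩ Parcel B) ∖ Parcel C| = 17 − 6.25 = 10.75.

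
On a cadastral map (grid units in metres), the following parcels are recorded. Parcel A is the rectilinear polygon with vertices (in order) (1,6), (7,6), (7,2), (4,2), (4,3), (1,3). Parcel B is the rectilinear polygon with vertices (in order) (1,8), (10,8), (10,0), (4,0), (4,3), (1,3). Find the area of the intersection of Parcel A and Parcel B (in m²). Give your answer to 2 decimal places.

21.00

The intersection is the polygon with vertices (7,6), (7,2), (4,2), (4,3), (1,3), (1,6).
By the shoelace formula its area is 21.00.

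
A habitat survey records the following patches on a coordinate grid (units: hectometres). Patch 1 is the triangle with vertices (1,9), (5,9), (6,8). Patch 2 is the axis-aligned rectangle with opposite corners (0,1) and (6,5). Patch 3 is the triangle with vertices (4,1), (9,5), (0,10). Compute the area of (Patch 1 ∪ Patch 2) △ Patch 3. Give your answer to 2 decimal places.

|Patch 1 ∪ Patch 2| = 26.
|(Patch 1 ∪ Patch 2) ∩ Patch 3| = 10.0556.
|(Patch 1 ∪ Patch 2) △ Patch 3| = 26 + 30.5 − 20.1111 = 36.39.

36.39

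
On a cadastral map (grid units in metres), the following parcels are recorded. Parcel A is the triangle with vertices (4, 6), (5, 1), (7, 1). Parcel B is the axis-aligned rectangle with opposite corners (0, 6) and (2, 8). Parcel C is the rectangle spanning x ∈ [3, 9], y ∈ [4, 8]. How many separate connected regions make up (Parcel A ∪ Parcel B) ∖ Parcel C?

(Parcel A ∪ Parcel B) ∖ Parcel C splits into 2 disjoint pieces (area 4.2, area 4).

2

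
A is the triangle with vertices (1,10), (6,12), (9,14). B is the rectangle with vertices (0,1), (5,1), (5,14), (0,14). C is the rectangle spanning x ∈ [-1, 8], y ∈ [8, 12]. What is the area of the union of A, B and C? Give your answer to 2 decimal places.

By inclusion–exclusion:
Individual areas: |A| = 2, |B| = 65, |C| = 36.
|A∩B| = 0.8.
|A∩C| = 1.
|B∩C|: x∈[0,5], y∈[8,12] → 5·4 = 20.
|A∩B∩C| = 0.8.
|A ∪ B ∪ C| = 103 − 21.8 + 0.8 = 82.00.

82.00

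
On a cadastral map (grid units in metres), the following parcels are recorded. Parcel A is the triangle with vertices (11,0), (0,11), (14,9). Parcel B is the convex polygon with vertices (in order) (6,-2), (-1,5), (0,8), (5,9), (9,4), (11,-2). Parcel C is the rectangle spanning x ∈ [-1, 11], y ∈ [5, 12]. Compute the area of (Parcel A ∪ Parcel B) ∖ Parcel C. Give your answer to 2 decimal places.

|Parcel A ∪ Parcel B| = 127.75.
|(Parcel A ∪ Parcel B) ∩ Parcel C| = 55.1071.
|(Parcel A ∪ Parcel B) ∖ Parcel C| = 127.75 − 55.1071 = 72.64.

72.64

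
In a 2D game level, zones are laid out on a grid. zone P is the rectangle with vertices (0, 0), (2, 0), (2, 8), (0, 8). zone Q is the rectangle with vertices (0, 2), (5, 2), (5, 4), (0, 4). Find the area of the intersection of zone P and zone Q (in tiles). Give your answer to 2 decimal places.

|zone P∩zone Q|: x∈[0,2], y∈[2,4] → 2·2 = 4.

4.00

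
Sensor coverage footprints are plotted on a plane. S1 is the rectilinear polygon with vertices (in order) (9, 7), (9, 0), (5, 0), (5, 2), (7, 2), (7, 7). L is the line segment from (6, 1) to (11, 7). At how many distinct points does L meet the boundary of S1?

3

The segment meets the boundary at (9,4.6), (6.833,2), (7,2.2).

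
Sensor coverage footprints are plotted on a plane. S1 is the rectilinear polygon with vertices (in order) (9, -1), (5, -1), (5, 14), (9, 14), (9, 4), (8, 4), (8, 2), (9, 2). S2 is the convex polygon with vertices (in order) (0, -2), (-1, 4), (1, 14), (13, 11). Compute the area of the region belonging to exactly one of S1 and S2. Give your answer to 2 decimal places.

106.50

|S1| = 58, |S2| = 108.5, |S1∩S2| = 30.
|S1 △ S2| = |S1| + |S2| − 2·|S1∩S2| = 58 + 108.5 − 60 = 106.50.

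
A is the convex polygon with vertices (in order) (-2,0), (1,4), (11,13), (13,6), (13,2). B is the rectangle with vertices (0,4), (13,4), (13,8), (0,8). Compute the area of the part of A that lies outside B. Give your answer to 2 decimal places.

56.46

|A| = 95, |A∩B| = 38.5397.
|A ∖ B| = |A| − |A∩B| = 95 − 38.5397 = 56.46.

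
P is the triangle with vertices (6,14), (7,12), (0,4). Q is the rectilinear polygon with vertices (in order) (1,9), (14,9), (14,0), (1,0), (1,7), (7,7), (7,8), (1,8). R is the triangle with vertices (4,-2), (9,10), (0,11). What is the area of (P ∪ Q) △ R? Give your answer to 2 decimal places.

97.28

|P ∪ Q| = 119.7869.
|(P ∪ Q) ∩ R| = 39.5029.
|(P ∪ Q) △ R| = 119.7869 + 56.5 − 79.0058 = 97.28.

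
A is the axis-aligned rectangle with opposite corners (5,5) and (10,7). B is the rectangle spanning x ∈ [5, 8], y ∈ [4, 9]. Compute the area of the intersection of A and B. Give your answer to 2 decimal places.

6.00

|A∩B|: x∈[5,8], y∈[5,7] → 3·2 = 6.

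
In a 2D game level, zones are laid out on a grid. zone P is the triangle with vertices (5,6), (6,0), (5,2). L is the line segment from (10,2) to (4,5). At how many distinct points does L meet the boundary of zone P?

The segment meets the boundary at (5,4.5), (5.273,4.364).

2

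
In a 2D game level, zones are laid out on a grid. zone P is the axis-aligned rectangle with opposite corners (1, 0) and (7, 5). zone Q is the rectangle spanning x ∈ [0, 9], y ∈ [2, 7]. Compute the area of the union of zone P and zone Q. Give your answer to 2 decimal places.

57.00

By inclusion–exclusion:
Individual areas: |zone P| = 30, |zone Q| = 45.
|zone P∩zone Q|: x∈[1,7], y∈[2,5] → 6·3 = 18.
|zone P ∪ zone Q| = 75 − 18 = 57.00.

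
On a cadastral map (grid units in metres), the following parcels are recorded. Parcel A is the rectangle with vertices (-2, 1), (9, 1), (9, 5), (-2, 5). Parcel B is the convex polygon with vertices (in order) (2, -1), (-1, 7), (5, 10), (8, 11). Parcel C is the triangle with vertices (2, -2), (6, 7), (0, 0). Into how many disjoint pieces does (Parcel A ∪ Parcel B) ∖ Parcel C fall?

(Parcel A ∪ Parcel B) ∖ Parcel C splits into 2 disjoint pieces (area 19.1111, area 45.3214).

2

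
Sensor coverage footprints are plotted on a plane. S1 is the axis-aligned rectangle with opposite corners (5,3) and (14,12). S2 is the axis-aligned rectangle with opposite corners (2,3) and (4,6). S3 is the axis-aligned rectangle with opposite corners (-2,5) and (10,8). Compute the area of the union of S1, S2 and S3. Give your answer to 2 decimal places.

By inclusion–exclusion:
Individual areas: |S1| = 81, |S2| = 6, |S3| = 36.
|S1∩S2| = 0 (no overlap).
|S1∩S3|: x∈[5,10], y∈[5,8] → 5·3 = 15.
|S2∩S3|: x∈[2,4], y∈[5,6] → 2·1 = 2.
|S1∩S2∩S3| = 0.
|S1 ∪ S2 ∪ S3| = 123 − 17 + 0 = 106.00.

106.00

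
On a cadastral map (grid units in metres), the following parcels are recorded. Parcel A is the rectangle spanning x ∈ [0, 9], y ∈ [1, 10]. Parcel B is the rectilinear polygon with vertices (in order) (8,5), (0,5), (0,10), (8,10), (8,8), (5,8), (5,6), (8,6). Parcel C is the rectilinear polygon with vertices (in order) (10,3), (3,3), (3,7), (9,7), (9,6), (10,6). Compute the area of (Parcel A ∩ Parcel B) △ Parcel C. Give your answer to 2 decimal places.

47.00

|Parcel A ∩ Parcel B| = 34.
|(Parcel A ∩ Parcel B) ∩ Parcel C| = 7.
|(Parcel A ∩ Parcel B) △ Parcel C| = 34 + 27 − 14 = 47.00.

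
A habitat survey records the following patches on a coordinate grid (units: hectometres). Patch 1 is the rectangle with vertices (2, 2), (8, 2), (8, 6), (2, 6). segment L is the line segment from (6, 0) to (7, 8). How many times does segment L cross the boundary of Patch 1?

The segment meets the boundary at (6.75,6), (6.25,2).

2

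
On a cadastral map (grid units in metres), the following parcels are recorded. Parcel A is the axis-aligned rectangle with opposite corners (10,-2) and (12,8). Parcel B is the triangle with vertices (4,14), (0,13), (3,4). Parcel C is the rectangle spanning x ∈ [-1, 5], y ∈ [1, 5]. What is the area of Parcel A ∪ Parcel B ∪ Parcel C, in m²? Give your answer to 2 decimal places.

63.28

By inclusion–exclusion:
Individual areas: |Parcel A| = 20, |Parcel B| = 19.5, |Parcel C| = 24.
|Parcel A∩Parcel B| = 0.
|Parcel A∩Parcel C| = 0 (no overlap).
|Parcel B∩Parcel C| = 0.2167.
|Parcel A∩Parcel B∩Parcel C| = 0.
|Parcel A ∪ Parcel B ∪ Parcel C| = 63.5 − 0.2167 + 0 = 63.28.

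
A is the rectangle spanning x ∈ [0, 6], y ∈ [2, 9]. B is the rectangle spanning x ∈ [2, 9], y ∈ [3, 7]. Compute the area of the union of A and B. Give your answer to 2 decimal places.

By inclusion–exclusion:
Individual areas: |A| = 42, |B| = 28.
|A∩B|: x∈[2,6], y∈[3,7] → 4·4 = 16.
|A ∪ B| = 70 − 16 = 54.00.

54.00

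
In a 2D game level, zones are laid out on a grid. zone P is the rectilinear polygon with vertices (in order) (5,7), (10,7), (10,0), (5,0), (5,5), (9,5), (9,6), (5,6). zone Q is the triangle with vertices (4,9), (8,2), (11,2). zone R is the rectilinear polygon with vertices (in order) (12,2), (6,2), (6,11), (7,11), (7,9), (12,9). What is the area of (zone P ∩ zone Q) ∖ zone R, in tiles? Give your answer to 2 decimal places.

0.57

|zone P ∩ zone Q| = 7.6429.
|(zone P ∩ zone Q) ∩ zone R| = 7.0714.
|(zone P ∩ zone Q) ∖ zone R| = 7.6429 − 7.0714 = 0.57.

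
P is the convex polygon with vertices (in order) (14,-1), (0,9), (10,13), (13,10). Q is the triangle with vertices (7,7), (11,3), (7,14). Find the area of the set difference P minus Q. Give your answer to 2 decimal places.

79.77

|P| = 93, |P∩Q| = 13.2317.
|P ∖ Q| = |P| − |P∩Q| = 93 − 13.2317 = 79.77.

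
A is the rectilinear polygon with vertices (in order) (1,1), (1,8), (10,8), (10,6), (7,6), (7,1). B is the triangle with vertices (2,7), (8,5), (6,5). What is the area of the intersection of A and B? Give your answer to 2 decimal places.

The intersection is the polygon with vertices (7,5), (6,5), (2,7), (7,5.333).
By the shoelace formula its area is 1.83.

1.83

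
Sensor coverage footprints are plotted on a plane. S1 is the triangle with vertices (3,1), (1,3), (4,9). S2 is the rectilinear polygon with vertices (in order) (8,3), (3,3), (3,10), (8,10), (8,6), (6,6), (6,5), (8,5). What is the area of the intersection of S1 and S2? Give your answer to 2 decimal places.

2.75

The intersection is the polygon with vertices (4,9), (3.25,3), (3,3), (3,7).
By the shoelace formula its area is 2.75.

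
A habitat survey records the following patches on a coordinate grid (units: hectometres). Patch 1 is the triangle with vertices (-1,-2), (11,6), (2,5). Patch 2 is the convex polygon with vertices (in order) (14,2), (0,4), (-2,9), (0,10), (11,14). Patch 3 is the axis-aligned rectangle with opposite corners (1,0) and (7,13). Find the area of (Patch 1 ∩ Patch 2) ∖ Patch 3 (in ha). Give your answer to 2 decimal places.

4.44

|Patch 1 ∩ Patch 2| = 14.3128.
|(Patch 1 ∩ Patch 2) ∩ Patch 3| = 9.8683.
|(Patch 1 ∩ Patch 2) ∖ Patch 3| = 14.3128 − 9.8683 = 4.44.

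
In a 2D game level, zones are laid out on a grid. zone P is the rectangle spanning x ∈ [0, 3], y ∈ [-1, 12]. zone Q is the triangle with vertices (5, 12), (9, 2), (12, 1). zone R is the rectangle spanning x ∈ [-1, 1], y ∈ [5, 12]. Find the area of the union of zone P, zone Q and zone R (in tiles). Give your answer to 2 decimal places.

59.00

By inclusion–exclusion:
Individual areas: |zone P| = 39, |zone Q| = 13, |zone R| = 14.
|zone P∩zone Q| = 0.
|zone P∩zone R|: x∈[0,1], y∈[5,12] → 1·7 = 7.
|zone Q∩zone R| = 0.
|zone P∩zone Q∩zone R| = 0.
|zone P ∪ zone Q ∪ zone R| = 66 − 7 + 0 = 59.00.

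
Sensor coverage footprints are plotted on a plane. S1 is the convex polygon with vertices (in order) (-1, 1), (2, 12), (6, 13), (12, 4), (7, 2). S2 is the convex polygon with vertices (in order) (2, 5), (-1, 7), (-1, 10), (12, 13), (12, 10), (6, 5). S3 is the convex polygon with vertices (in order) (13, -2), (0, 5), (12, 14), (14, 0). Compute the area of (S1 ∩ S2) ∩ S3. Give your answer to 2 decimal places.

23.79

The region (S1 ∩ S2) ∩ S3 is the polygon with vertices (9.429,7.857), (6,5), (2,5), (0.941,5.706), (7.556,10.667).
By the shoelace formula its area is 23.79.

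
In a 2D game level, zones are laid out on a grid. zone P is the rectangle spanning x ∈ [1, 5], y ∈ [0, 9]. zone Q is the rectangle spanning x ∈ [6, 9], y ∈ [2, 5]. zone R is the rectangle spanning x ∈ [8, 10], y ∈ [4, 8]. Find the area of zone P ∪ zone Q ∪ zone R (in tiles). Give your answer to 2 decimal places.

52.00

By inclusion–exclusion:
Individual areas: |zone P| = 36, |zone Q| = 9, |zone R| = 8.
|zone P∩zone Q| = 0 (no overlap).
|zone P∩zone R| = 0 (no overlap).
|zone Q∩zone R|: x∈[8,9], y∈[4,5] → 1·1 = 1.
|zone P∩zone Q∩zone R| = 0.
|zone P ∪ zone Q ∪ zone R| = 53 − 1 + 0 = 52.00.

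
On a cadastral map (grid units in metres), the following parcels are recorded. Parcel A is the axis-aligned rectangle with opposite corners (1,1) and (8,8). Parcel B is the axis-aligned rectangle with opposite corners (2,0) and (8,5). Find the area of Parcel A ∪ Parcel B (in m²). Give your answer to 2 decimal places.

55.00

By inclusion–exclusion:
Individual areas: |Parcel A| = 49, |Parcel B| = 30.
|Parcel A∩Parcel B|: x∈[2,8], y∈[1,5] → 6·4 = 24.
|Parcel A ∪ Parcel B| = 79 − 24 = 55.00.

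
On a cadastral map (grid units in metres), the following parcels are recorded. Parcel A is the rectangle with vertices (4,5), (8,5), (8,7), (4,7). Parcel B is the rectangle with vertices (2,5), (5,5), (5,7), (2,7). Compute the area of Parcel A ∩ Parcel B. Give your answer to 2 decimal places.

|Parcel A∩Parcel B|: x∈[4,5], y∈[5,7] → 1·2 = 2.

2.00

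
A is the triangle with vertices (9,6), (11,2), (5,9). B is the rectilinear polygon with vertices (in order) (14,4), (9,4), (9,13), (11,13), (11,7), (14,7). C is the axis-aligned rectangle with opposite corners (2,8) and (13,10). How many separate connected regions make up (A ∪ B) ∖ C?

(A ∪ B) ∖ C splits into 2 disjoint pieces (area 20.8095, area 6).

2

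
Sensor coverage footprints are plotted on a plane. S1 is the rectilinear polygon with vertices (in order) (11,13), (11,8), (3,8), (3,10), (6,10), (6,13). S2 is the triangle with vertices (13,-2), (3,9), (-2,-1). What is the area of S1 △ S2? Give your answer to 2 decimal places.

107.59

|S1| = 31, |S2| = 77.5, |S1∩S2| = 0.4545.
|S1 △ S2| = |S1| + |S2| − 2·|S1∩S2| = 31 + 77.5 − 0.9091 = 107.59.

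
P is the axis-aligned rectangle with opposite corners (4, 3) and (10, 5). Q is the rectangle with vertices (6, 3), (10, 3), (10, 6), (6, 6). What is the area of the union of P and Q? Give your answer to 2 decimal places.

16.00

By inclusion–exclusion:
Individual areas: |P| = 12, |Q| = 12.
|P∩Q|: x∈[6,10], y∈[3,5] → 4·2 = 8.
|P ∪ Q| = 24 − 8 = 16.00.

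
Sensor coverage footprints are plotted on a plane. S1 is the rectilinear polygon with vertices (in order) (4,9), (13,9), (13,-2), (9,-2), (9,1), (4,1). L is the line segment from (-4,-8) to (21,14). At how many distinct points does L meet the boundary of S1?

2

The segment meets the boundary at (13,6.96), (6.227,1).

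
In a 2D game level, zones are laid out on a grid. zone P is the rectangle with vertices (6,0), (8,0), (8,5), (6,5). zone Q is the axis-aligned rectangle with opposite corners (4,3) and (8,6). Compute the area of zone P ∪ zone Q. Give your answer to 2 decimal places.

By inclusion–exclusion:
Individual areas: |zone P| = 10, |zone Q| = 12.
|zone P∩zone Q|: x∈[6,8], y∈[3,5] → 2·2 = 4.
|zone P ∪ zone Q| = 22 − 4 = 18.00.

18.00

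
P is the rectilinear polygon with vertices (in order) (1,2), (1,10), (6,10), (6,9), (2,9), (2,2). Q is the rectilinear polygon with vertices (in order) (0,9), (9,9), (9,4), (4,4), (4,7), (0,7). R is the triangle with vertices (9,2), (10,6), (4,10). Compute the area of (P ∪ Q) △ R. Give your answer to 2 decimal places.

|P ∪ Q| = 43.
|(P ∪ Q) ∩ R| = 10.4167.
|(P ∪ Q) △ R| = 43 + 14 − 20.8333 = 36.17.

36.17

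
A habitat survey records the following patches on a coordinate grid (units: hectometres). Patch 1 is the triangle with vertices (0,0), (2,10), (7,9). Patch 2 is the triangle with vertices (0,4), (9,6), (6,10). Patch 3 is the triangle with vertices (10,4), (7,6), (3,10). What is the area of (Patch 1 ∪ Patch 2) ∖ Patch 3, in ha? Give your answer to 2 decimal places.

|Patch 1 ∪ Patch 2| = 35.5424.
|(Patch 1 ∪ Patch 2) ∩ Patch 3| = 1.5044.
|(Patch 1 ∪ Patch 2) ∖ Patch 3| = 35.5424 − 1.5044 = 34.04.

34.04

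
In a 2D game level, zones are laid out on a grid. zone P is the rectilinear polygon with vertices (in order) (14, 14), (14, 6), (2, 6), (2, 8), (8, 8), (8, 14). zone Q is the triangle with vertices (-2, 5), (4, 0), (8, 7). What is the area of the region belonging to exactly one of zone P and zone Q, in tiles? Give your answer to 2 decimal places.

86.57

|zone P| = 60, |zone Q| = 31, |zone P∩zone Q| = 2.2143.
|zone P △ zone Q| = |zone P| + |zone Q| − 2·|zone P∩zone Q| = 60 + 31 − 4.4286 = 86.57.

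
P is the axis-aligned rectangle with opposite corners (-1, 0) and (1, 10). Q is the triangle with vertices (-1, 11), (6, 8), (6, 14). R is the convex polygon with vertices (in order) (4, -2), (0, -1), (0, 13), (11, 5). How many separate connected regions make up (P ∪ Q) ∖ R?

(P ∪ Q) ∖ R splits into 3 disjoint pieces (area 10, area 12.4448, area 0.4286).

3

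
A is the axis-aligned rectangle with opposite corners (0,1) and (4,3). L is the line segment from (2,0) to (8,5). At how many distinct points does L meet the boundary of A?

2

The segment meets the boundary at (4,1.667), (3.2,1).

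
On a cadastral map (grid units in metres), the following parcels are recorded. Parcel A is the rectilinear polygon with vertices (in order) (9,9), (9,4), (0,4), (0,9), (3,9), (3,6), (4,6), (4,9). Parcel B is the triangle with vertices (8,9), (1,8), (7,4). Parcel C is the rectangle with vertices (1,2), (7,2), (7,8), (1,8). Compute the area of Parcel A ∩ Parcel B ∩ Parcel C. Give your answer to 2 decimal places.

10.33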